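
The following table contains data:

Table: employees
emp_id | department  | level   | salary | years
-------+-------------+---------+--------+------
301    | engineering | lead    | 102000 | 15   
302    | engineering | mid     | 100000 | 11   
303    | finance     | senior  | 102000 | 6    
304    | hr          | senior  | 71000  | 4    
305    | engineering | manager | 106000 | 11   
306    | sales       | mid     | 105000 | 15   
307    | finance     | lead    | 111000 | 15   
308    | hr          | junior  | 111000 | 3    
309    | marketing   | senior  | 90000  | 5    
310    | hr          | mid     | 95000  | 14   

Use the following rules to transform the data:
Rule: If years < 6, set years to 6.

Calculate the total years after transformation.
105

Step 1: 3 records have years < 6
Step 2: These records originally summed to 12
Step 3: After setting to minimum: 3 × 6 = 18
Step 4: Unaffected records sum: 87
Step 5: Final sum = 18 + 87 = 105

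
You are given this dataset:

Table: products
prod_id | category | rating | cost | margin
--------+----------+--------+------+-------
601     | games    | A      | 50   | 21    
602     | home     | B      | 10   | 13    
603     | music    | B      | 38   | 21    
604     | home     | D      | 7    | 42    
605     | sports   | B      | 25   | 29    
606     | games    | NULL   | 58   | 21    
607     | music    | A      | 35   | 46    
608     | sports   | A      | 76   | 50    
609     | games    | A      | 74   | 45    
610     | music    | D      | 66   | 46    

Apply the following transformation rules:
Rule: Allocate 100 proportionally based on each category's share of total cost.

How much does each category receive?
games: 41.46, home: 3.87, music: 31.66, sports: 23.01

Step 1: Calculate total cost = 439
Step 2: Calculate each category's proportion:
  games: 182/439 = 41.46% → 41.46
  home: 17/439 = 3.87% → 3.87
  music: 139/439 = 31.66% → 31.66
  sports: 101/439 = 23.01% → 23.01
Step 3: Verify: sum of allocations ≈ 100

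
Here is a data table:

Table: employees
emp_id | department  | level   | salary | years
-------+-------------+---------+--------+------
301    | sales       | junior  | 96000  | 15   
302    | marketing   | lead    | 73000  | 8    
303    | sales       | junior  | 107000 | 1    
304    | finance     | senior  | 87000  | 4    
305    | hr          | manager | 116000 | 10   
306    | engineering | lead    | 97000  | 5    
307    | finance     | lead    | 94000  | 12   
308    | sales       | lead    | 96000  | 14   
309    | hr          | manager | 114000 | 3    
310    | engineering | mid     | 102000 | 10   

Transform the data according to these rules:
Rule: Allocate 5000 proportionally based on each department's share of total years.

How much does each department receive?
engineering: 914.63, finance: 975.61, hr: 792.68, marketing: 487.8, sales: 1829.27

Step 1: Calculate total years = 82
Step 2: Calculate each department's proportion:
  engineering: 15/82 = 18.29% → 914.63
  finance: 16/82 = 19.51% → 975.61
  hr: 13/82 = 15.85% → 792.68
  marketing: 8/82 = 9.76% → 487.8
  sales: 30/82 = 36.59% → 1829.27
Step 3: Verify: sum of allocations ≈ 5000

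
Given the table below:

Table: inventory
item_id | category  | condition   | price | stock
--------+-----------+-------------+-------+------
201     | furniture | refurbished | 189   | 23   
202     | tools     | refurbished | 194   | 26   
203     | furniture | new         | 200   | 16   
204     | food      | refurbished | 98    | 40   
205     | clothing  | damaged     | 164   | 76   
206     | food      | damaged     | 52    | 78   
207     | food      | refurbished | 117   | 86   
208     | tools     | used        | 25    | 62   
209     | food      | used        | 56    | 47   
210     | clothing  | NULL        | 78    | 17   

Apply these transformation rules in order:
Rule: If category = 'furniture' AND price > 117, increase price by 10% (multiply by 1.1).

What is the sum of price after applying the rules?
1211.9

Step 1: Find records where category = 'furniture' AND price > 117
Step 2: 2 records match, summing to 389
Step 3: After multiplier: 389 × 1.1 = 427.9
Step 4: Unaffected records sum: 784
Step 5: Final sum = 427.9 + 784 = 1211.9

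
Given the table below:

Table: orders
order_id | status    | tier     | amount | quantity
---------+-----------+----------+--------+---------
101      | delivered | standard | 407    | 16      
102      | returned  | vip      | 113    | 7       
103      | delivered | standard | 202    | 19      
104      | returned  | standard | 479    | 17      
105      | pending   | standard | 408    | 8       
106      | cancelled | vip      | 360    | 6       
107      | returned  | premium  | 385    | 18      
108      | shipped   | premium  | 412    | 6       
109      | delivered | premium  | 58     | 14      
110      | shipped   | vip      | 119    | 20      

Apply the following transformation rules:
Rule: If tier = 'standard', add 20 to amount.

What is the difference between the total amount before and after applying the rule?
80

Step 1: Original sum of amount = 2943
Step 2: 4 records have tier = 'standard'
Step 3: Each affected record changes by 20
Step 4: Total change = 4 × 20 = 80
Step 5: New sum = 2943 + 80 = 3023
Step 6: Difference = |3023 - 2943| = 80
        (Sum increased by 80)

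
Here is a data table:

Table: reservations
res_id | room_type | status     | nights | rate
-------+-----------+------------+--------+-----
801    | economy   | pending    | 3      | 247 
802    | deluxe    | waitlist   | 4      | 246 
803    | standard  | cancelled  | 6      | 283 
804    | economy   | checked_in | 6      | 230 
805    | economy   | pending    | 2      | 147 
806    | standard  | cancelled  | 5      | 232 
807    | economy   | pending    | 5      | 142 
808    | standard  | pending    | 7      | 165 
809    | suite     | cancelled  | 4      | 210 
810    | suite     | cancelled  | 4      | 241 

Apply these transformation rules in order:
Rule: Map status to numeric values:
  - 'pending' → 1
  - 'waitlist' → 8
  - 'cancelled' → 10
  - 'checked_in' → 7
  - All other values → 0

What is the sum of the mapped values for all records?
59

Step 1: Apply mapping to each record
Step 2: Count by status:
  'pending': 4 records × 1 = 4
  'waitlist': 1 records × 8 = 8
  'cancelled': 4 records × 10 = 40
  'checked_in': 1 records × 7 = 7
Step 3: Sum all mapped values = 59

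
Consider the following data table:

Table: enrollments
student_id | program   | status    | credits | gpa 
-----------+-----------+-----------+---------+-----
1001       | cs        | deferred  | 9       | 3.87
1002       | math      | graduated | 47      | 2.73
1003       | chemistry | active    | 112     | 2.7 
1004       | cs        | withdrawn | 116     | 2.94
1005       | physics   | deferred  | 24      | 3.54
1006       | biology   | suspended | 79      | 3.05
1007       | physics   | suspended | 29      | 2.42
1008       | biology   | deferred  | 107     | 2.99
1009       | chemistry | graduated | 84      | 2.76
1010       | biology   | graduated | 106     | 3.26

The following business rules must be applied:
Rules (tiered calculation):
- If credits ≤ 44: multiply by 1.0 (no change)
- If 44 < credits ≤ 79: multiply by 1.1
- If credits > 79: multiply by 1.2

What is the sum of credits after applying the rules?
830.6

Step 1: Tier 1 (credits ≤ 44): 3 records, sum = 62 × 1.0 = 62.0
Step 2: Tier 2 (44 < credits ≤ 79): 2 records, sum = 126 × 1.1 = 138.6
Step 3: Tier 3 (credits > 79): 5 records, sum = 525 × 1.2 = 630.0
Step 4: Final sum = 62.0 + 138.6 + 630.0 = 830.6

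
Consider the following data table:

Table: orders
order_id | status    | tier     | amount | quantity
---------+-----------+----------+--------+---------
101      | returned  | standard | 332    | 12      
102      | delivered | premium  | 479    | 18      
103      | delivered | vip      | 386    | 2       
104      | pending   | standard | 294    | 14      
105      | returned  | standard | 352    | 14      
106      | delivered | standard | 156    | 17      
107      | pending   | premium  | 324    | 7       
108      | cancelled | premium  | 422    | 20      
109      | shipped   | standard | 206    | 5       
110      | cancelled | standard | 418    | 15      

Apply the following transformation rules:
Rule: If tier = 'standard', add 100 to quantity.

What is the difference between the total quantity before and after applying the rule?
600

Step 1: Original sum of quantity = 124
Step 2: 6 records have tier = 'standard'
Step 3: Each affected record changes by 100
Step 4: Total change = 6 × 100 = 600
Step 5: New sum = 124 + 600 = 724
Step 6: Difference = |724 - 124| = 600
        (Sum increased by 600)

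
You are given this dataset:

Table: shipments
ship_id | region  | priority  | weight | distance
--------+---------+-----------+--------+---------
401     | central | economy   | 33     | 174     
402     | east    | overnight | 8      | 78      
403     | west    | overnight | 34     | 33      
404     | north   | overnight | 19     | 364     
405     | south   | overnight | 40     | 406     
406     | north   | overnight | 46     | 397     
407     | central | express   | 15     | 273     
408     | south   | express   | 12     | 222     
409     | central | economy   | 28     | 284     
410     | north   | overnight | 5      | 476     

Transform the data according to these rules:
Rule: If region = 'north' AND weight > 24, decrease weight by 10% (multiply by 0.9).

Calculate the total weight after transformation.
235.4

Step 1: Find records where region = 'north' AND weight > 24
Step 2: 1 records match, summing to 46
Step 3: After multiplier: 46 × 0.9 = 41.4
Step 4: Unaffected records sum: 194
Step 5: Final sum = 41.4 + 194 = 235.4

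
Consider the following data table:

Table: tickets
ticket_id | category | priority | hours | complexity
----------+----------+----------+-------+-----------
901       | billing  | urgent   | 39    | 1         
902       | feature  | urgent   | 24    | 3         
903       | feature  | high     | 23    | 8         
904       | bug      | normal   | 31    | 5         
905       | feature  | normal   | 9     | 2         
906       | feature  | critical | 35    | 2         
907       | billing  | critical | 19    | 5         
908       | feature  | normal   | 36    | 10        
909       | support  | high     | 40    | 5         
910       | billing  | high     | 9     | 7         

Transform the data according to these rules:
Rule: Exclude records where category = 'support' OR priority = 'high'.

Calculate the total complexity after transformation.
28

Step 1: Find records where category = 'support' OR priority = 'high'
Step 2: 3 records match, summing to 20
Step 3: Original sum: 48
Step 4: Remaining sum = 48 - 20 = 28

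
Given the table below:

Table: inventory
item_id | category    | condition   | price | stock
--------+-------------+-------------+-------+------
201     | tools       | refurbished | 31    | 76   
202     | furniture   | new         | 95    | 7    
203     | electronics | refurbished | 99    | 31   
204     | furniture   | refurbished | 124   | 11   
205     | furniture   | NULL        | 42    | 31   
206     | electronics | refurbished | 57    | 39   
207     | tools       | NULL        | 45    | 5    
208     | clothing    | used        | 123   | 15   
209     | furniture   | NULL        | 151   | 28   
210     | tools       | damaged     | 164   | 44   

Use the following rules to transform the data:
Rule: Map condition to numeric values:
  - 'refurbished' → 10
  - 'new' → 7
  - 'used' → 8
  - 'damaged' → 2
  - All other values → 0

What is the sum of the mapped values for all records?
57

Step 1: Apply mapping to each record
Step 2: Count by status:
  'refurbished': 4 records × 10 = 40
  'new': 1 records × 7 = 7
  'used': 1 records × 8 = 8
  'damaged': 1 records × 2 = 2
Step 3: Sum all mapped values = 57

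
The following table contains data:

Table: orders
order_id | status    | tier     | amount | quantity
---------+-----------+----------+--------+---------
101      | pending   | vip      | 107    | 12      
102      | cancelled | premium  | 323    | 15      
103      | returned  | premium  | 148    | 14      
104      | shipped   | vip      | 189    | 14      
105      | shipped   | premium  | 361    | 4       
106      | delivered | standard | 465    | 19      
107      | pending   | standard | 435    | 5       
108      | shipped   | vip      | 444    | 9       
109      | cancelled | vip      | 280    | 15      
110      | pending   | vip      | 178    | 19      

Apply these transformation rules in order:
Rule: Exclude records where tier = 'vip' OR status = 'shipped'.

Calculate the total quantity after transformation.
53

Step 1: Find records where tier = 'vip' OR status = 'shipped'
Step 2: 6 records match, summing to 73
Step 3: Original sum: 126
Step 4: Remaining sum = 126 - 73 = 53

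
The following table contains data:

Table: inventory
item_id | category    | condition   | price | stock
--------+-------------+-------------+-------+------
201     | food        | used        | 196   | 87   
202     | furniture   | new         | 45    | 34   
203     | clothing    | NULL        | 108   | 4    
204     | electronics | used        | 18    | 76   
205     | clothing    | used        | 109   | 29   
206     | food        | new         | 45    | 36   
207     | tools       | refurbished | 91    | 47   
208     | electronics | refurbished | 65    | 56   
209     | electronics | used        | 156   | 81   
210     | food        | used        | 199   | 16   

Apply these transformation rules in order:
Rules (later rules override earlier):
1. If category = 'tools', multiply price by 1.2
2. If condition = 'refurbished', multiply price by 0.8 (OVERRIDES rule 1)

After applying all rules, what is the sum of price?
1000.8

Step 1: Rule 2 takes priority for records with condition = 'refurbished'
  - 2 records: 156 × 0.8 = 124.8
Step 2: Rule 1 applies to remaining records with category = 'tools'
  - 0 records: 0 × 1.2 = 0.0
Step 3: Other records unchanged: 876
Step 4: Final sum = 124.8 + 0.0 + 876 = 1000.8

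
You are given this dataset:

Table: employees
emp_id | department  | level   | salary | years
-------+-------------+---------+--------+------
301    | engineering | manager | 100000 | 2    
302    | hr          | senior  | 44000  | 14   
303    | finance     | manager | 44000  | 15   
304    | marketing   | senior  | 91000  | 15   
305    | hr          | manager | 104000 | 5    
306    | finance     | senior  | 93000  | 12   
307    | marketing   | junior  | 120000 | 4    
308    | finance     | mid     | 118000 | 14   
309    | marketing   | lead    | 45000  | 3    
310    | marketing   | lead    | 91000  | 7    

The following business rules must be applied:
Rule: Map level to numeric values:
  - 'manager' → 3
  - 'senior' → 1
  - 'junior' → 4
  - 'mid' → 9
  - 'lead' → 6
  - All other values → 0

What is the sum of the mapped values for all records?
37

Step 1: Apply mapping to each record
Step 2: Count by status:
  'manager': 3 records × 3 = 9
  'senior': 3 records × 1 = 3
  'junior': 1 records × 4 = 4
  'mid': 1 records × 9 = 9
  'lead': 2 records × 6 = 12
Step 3: Sum all mapped values = 37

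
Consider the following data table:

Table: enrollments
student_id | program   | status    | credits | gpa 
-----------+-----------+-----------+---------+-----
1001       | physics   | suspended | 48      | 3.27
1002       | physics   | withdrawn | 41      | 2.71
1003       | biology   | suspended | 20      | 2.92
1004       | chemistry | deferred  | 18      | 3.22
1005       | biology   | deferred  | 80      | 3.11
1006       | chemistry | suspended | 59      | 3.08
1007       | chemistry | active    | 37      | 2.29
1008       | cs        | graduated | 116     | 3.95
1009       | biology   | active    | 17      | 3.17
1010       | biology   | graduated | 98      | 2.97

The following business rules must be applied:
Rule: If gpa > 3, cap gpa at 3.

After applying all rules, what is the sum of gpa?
28.89

Step 1: 6 records have gpa > 3
Step 2: These records originally summed to 19.8
Step 3: After capping: 6 × 3 = 18
Step 4: Unaffected records sum: 10.89
Step 5: Final sum = 18 + 10.89 = 28.89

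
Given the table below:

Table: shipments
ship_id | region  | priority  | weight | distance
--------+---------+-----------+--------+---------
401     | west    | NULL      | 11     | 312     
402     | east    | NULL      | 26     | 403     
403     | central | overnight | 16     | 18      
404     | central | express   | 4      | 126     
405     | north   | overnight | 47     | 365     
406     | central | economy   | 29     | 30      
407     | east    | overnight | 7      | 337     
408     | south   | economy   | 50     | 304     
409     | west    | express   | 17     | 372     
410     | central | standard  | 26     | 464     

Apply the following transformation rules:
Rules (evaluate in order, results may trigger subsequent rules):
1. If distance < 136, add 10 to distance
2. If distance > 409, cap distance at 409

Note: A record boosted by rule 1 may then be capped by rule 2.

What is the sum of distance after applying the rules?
2706

Step 1: Apply rule 1 to records with distance < 136
  - 3 records get bonus of 10
  - Of these, 0 records then exceed 409 and get capped
Step 2: Apply rule 2 to records with distance > 409
  - 1 records (original) are capped
Step 3: Calculate final sum = 2706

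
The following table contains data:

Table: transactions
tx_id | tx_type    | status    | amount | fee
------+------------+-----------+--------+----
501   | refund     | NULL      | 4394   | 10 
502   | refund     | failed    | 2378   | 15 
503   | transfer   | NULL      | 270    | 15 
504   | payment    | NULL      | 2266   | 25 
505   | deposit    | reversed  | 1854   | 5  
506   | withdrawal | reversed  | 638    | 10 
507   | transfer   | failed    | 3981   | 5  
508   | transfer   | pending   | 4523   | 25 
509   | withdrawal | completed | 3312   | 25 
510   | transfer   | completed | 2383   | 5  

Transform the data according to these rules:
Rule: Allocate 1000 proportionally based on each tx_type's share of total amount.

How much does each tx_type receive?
deposit: 71.31, payment: 87.16, refund: 260.47, transfer: 429.13, withdrawal: 151.93

Step 1: Calculate total amount = 25999
Step 2: Calculate each tx_type's proportion:
  deposit: 1854/25999 = 7.13% → 71.31
  payment: 2266/25999 = 8.72% → 87.16
  refund: 6772/25999 = 26.05% → 260.47
  transfer: 11157/25999 = 42.91% → 429.13
  withdrawal: 3950/25999 = 15.19% → 151.93
Step 3: Verify: sum of allocations ≈ 1000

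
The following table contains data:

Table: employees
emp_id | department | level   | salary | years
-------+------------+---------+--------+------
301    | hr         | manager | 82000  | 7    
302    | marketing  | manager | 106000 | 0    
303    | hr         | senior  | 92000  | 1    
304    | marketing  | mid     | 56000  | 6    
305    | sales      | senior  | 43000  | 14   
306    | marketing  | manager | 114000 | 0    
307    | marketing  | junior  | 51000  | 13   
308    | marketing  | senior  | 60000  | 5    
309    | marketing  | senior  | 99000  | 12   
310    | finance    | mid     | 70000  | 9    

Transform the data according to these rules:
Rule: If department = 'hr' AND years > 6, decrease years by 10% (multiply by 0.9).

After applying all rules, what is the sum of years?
66.3

Step 1: Find records where department = 'hr' AND years > 6
Step 2: 1 records match, summing to 7
Step 3: After multiplier: 7 × 0.9 = 6.3
Step 4: Unaffected records sum: 60
Step 5: Final sum = 6.3 + 60 = 66.3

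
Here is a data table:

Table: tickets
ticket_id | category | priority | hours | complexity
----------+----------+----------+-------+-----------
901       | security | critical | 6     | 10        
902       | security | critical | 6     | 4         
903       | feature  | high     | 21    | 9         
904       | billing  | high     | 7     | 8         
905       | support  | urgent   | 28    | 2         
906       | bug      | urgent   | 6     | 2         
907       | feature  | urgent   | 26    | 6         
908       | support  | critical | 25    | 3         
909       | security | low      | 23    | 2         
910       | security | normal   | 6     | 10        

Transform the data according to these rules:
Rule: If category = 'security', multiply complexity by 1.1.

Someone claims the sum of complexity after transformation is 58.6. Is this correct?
Yes, the result is correct.

Step 1: Calculate the correct sum after transformation
Step 2: Apply multiplier 1.1 to records where category = 'security'
Step 3: Correct result = 58.6
Step 4: Claimed result = 58.6
Step 5: 58.6 = 58.6 ✓
Conclusion: The claimed result is correct.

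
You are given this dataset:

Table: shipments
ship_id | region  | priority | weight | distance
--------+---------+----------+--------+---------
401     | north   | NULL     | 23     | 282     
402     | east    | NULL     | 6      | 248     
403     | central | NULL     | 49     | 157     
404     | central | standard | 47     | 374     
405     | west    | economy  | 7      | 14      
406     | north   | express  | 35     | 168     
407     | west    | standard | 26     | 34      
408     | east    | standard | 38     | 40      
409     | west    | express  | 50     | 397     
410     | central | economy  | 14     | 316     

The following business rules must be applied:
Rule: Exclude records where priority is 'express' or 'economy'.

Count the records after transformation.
6

Step 1: Count records to exclude
  - 2 (express) + 2 (economy) = 4 records
Step 2: Total records: 10
Step 3: Remaining = 10 - 4 = 6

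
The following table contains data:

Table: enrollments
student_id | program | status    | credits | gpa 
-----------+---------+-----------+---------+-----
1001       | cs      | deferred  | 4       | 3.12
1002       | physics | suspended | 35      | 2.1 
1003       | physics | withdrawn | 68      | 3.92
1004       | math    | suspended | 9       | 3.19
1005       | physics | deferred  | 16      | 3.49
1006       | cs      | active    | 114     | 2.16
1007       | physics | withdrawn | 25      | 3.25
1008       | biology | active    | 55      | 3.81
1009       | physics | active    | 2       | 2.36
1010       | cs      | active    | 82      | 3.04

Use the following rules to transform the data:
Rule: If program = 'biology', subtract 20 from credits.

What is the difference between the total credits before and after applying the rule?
20

Step 1: Original sum of credits = 410
Step 2: 1 records have program = 'biology'
Step 3: Each affected record changes by -20
Step 4: Total change = 1 × -20 = -20
Step 5: New sum = 410 + -20 = 390
Step 6: Difference = |390 - 410| = 20
        (Sum decreased by 20)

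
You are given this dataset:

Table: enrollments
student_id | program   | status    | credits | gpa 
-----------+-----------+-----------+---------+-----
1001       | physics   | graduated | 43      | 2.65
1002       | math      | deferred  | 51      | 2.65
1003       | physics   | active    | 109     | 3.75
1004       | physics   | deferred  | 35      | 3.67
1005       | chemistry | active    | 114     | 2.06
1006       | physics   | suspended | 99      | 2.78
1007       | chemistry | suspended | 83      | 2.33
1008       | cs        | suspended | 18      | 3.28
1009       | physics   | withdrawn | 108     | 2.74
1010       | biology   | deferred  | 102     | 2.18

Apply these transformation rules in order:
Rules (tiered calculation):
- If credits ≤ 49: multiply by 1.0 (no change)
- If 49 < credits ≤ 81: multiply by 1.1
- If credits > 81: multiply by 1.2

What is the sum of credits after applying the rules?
890.1

Step 1: Tier 1 (credits ≤ 49): 3 records, sum = 96 × 1.0 = 96.0
Step 2: Tier 2 (49 < credits ≤ 81): 1 records, sum = 51 × 1.1 = 56.1
Step 3: Tier 3 (credits > 81): 6 records, sum = 615 × 1.2 = 738.0
Step 4: Final sum = 96.0 + 56.1 + 738.0 = 890.1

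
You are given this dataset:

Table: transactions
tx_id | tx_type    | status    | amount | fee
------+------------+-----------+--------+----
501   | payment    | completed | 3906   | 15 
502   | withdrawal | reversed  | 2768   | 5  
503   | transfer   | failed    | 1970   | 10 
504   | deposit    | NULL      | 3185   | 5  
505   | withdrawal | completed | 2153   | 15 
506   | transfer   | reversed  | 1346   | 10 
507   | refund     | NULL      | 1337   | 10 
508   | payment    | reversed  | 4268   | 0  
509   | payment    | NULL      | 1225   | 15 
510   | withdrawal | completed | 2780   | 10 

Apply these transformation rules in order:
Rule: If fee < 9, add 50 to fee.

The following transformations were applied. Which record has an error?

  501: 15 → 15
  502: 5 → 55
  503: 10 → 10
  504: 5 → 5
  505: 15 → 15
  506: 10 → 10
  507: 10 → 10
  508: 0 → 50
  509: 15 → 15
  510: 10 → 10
Record 504 has an error. The correct transformed value should be 55, not 5.

Step 1: Check each record against the rule
Step 2: Record 504 has fee = 5
Step 3: Since 5 < 9, the bonus should have been applied
Step 4: Correct value = 55, but claimed value = 5
Conclusion: Record 504 has the error.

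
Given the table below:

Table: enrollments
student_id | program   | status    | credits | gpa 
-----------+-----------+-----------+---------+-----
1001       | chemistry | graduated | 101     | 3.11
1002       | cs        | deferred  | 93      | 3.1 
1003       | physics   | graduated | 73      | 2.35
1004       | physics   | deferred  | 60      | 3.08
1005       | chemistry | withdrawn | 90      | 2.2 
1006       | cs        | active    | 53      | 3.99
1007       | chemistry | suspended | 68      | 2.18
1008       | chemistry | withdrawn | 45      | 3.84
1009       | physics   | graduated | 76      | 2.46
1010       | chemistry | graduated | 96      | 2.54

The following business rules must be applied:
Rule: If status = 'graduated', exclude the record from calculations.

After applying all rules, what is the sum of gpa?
18.39

Step 1: Identify records where status = 'graduated'
Step 2: The excluded records sum to 10.46
Step 3: Original total gpa = 28.85
Step 4: Remaining total = 28.85 - 10.46 = 18.39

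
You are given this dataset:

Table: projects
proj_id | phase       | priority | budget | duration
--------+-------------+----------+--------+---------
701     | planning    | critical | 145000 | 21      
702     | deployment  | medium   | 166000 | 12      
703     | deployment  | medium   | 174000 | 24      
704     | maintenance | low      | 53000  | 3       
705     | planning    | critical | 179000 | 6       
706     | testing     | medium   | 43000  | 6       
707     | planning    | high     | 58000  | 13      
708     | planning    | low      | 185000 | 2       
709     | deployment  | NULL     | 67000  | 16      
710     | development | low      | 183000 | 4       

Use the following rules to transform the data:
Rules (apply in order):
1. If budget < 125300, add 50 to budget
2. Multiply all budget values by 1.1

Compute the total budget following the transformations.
1378520.0

Step 1: Apply Rule 1 - Add 50 to records with budget < 125300
  - 4 records affected: 221000 + (4 × 50) = 221200
  - Unaffected records: 1032000
  - Sum after Rule 1: 1253200
Step 2: Apply Rule 2 - Multiply all by 1.1
  - 1253200 × 1.1 = 1378520.0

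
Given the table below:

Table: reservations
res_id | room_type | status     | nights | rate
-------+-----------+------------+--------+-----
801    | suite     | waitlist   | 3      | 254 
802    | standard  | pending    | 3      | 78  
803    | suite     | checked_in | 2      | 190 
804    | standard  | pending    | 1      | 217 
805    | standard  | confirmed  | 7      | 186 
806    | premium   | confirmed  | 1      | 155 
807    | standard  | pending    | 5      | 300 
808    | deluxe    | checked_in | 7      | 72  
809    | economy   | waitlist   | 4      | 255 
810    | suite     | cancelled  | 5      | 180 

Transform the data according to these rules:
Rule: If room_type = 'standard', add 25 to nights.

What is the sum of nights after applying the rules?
138

Step 1: Count records where room_type = 'standard': 4
Step 2: Total bonus added: 4 × 25 = 100
Step 3: Original sum of nights: 38
Step 4: Final sum = 38 + 100 = 138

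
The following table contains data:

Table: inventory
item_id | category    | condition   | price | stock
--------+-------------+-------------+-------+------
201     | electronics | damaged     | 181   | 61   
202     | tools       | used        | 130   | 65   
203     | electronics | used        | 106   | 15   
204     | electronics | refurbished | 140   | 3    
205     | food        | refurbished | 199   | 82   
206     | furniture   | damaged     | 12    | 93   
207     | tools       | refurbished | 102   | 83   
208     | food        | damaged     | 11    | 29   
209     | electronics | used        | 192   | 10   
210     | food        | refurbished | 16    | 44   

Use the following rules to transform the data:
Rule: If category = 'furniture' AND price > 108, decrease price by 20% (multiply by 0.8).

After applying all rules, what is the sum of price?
1089

Step 1: Find records where category = 'furniture' AND price > 108
Step 2: 0 records match, summing to 0
Step 3: After multiplier: 0 × 0.8 = 0.0
Step 4: Unaffected records sum: 1089
Step 5: Final sum = 0.0 + 1089 = 1089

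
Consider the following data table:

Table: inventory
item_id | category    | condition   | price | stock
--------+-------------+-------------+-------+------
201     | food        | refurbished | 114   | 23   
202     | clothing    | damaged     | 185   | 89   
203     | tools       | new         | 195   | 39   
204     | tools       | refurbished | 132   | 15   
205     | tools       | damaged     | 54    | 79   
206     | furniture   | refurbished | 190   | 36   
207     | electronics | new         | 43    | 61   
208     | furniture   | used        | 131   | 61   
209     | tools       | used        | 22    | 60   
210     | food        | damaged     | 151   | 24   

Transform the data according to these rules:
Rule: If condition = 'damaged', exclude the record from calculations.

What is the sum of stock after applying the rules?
295

Step 1: Identify records where condition = 'damaged'
Step 2: The excluded records sum to 192
Step 3: Original total stock = 487
Step 4: Remaining total = 487 - 192 = 295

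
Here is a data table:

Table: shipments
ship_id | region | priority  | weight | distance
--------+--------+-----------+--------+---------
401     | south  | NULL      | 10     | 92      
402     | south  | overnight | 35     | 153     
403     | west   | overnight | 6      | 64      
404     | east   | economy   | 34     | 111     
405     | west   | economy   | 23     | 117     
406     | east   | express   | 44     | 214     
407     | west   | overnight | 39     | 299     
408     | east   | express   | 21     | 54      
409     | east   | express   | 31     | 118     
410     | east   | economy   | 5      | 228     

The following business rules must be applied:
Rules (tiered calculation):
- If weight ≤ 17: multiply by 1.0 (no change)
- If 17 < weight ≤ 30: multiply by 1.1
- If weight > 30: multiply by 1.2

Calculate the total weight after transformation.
289.0

Step 1: Tier 1 (weight ≤ 17): 3 records, sum = 21 × 1.0 = 21.0
Step 2: Tier 2 (17 < weight ≤ 30): 2 records, sum = 44 × 1.1 = 48.4
Step 3: Tier 3 (weight > 30): 5 records, sum = 183 × 1.2 = 219.6
Step 4: Final sum = 21.0 + 48.4 + 219.6 = 289.0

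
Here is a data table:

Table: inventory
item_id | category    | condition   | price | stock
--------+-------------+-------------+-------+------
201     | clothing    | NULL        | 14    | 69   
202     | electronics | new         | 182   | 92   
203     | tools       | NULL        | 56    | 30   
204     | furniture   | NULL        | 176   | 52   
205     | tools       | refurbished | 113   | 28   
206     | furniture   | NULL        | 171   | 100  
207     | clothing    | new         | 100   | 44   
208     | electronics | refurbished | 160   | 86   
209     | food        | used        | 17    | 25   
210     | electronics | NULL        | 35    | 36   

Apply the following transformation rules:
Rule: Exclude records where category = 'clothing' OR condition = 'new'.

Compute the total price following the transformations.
728

Step 1: Find records where category = 'clothing' OR condition = 'new'
Step 2: 3 records match, summing to 296
Step 3: Original sum: 1024
Step 4: Remaining sum = 1024 - 296 = 728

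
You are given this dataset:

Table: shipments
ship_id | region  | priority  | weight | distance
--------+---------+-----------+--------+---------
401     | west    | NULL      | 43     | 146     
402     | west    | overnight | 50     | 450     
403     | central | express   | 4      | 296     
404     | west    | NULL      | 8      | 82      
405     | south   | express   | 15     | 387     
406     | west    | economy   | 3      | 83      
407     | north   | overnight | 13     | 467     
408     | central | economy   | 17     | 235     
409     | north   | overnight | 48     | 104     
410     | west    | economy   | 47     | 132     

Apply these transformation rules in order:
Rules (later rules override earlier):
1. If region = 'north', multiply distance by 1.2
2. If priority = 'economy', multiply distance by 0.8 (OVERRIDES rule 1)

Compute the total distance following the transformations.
2406.2

Step 1: Rule 2 takes priority for records with priority = 'economy'
  - 3 records: 450 × 0.8 = 360.0
Step 2: Rule 1 applies to remaining records with region = 'north'
  - 2 records: 571 × 1.2 = 685.2
Step 3: Other records unchanged: 1361
Step 4: Final sum = 360.0 + 685.2 + 1361 = 2406.2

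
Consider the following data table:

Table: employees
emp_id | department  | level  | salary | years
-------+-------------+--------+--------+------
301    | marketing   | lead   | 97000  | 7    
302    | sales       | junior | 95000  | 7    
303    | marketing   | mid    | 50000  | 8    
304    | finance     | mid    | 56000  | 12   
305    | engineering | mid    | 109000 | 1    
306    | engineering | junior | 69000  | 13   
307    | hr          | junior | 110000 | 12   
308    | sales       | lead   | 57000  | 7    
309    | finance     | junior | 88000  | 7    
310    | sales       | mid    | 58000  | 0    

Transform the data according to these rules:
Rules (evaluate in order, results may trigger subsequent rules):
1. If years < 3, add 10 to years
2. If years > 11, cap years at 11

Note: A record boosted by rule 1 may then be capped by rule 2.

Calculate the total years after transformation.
90

Step 1: Apply rule 1 to records with years < 3
  - 2 records get bonus of 10
  - Of these, 0 records then exceed 11 and get capped
Step 2: Apply rule 2 to records with years > 11
  - 3 records (original) are capped
Step 3: Calculate final sum = 90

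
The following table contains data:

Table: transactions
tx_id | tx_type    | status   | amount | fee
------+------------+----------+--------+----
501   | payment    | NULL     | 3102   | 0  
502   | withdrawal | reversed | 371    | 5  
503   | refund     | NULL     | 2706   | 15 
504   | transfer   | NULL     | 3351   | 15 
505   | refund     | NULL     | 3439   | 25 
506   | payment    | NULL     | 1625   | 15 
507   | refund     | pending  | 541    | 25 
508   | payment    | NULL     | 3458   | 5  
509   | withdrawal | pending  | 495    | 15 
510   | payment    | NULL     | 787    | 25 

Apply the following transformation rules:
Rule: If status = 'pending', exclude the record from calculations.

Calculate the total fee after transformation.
105

Step 1: Identify records where status = 'pending'
Step 2: The excluded records sum to 40
Step 3: Original total fee = 145
Step 4: Remaining total = 145 - 40 = 105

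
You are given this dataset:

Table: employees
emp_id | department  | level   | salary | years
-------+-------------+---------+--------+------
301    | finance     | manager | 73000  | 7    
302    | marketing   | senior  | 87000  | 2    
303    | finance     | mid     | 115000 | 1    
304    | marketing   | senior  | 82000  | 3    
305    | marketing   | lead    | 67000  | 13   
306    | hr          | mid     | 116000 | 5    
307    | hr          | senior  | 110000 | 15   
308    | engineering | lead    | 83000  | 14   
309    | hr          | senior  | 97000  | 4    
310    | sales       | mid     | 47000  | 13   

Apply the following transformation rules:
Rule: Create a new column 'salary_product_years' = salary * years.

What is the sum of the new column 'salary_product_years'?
6308000

Step 1: For each record, compute salary * years
Example calculations:
  73000 * 7 = 511000
  87000 * 2 = 174000
  115000 * 1 = 115000
  ...
Step 2: Sum all derived values
Step 3: Total = 6308000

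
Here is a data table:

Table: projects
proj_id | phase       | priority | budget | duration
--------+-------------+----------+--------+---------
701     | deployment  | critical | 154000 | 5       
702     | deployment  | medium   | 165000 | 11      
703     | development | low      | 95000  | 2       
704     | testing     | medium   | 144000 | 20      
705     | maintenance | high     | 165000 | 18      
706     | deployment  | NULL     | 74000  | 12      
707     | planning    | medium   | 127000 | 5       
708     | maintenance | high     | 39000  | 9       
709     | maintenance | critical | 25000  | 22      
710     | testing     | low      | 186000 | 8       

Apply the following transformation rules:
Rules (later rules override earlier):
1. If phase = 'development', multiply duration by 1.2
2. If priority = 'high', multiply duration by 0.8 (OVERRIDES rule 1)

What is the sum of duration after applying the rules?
107.0

Step 1: Rule 2 takes priority for records with priority = 'high'
  - 2 records: 27 × 0.8 = 21.6
Step 2: Rule 1 applies to remaining records with phase = 'development'
  - 1 records: 2 × 1.2 = 2.4
Step 3: Other records unchanged: 83
Step 4: Final sum = 21.6 + 2.4 + 83 = 107.0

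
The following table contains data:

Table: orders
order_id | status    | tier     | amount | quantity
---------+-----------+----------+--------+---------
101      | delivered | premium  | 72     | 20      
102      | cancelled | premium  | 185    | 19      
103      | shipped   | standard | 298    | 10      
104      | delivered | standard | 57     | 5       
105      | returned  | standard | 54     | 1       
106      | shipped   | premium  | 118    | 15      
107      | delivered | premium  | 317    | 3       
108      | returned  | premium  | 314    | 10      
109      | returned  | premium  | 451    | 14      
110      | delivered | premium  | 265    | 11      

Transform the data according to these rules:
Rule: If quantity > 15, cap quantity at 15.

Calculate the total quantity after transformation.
99

Step 1: 2 records have quantity > 15
Step 2: These records originally summed to 39
Step 3: After capping: 2 × 15 = 30
Step 4: Unaffected records sum: 69
Step 5: Final sum = 30 + 69 = 99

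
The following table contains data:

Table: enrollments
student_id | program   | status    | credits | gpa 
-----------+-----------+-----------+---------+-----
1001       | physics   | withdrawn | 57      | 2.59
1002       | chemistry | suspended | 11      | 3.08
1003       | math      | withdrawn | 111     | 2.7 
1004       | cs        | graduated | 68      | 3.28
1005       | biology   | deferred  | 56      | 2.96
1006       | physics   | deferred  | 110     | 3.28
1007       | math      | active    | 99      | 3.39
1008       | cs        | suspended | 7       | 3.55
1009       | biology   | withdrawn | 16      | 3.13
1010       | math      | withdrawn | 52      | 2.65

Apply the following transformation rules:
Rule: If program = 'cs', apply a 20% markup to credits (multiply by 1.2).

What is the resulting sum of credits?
602.0

Step 1: Records with program = 'cs' have total credits = 75
Step 2: Apply multiplier: 75 × 1.2 = 90.0
Step 3: Other records total: 512
Step 4: Final sum = 90.0 + 512 = 602.0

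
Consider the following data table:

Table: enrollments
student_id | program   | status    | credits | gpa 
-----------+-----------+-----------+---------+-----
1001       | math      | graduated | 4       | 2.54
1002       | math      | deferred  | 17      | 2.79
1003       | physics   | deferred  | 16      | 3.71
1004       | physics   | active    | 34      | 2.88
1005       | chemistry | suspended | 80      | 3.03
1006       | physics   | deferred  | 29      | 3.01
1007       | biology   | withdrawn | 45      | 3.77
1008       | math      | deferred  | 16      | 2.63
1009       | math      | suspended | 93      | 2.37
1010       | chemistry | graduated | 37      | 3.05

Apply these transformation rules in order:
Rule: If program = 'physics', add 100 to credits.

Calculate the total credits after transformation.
671

Step 1: Count records where program = 'physics': 3
Step 2: Total bonus added: 3 × 100 = 300
Step 3: Original sum of credits: 371
Step 4: Final sum = 371 + 300 = 671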